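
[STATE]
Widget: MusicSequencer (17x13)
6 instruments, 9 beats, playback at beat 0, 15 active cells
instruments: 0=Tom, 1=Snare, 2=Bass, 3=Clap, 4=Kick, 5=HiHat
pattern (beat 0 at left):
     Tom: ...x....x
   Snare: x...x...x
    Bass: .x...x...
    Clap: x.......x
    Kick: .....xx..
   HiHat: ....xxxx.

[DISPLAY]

      ▼12345678  
   Tom···█····█  
 Snare█···█···█  
  Bass·█···█···  
  Clap█·······█  
  Kick·····██··  
 HiHat····████·  
                 
                 
                 
                 
                 
                 


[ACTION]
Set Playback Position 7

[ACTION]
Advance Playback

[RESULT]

      01234567▼  
   Tom···█····█  
 Snare█···█···█  
  Bass·█···█···  
  Clap█·······█  
  Kick·····██··  
 HiHat····████·  
                 
                 
                 
                 
                 
                 


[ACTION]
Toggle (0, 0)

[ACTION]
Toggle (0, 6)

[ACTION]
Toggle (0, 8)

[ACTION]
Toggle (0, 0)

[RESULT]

      01234567▼  
   Tom···█··█··  
 Snare█···█···█  
  Bass·█···█···  
  Clap█·······█  
  Kick·····██··  
 HiHat····████·  
                 
                 
                 
                 
                 
                 


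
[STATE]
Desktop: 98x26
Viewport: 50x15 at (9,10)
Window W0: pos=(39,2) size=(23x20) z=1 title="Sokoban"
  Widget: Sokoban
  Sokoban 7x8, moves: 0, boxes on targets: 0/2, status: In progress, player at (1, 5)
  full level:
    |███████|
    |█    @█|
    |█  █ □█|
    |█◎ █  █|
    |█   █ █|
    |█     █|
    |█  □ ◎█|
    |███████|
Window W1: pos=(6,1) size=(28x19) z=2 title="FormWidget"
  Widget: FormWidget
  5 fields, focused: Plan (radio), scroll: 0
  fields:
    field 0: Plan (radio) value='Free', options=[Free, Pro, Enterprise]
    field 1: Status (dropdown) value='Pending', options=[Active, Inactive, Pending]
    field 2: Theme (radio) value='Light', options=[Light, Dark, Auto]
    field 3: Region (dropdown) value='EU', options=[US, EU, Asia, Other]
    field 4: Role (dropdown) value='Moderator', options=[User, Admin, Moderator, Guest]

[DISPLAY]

                        ┃     ┃█     █            
                        ┃     ┃█  □ ◎█            
                        ┃     ┃███████            
                        ┃     ┃Moves: 0  0/2      
                        ┃     ┃                   
                        ┃     ┃                   
                        ┃     ┃                   
                        ┃     ┃                   
                        ┃     ┃                   
━━━━━━━━━━━━━━━━━━━━━━━━┛     ┃                   
                              ┃                   
                              ┗━━━━━━━━━━━━━━━━━━━
                                                  
                                                  
                                                  


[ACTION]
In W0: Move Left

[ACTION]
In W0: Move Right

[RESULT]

                        ┃     ┃█     █            
                        ┃     ┃█  □ ◎█            
                        ┃     ┃███████            
                        ┃     ┃Moves: 2  0/2      
                        ┃     ┃                   
                        ┃     ┃                   
                        ┃     ┃                   
                        ┃     ┃                   
                        ┃     ┃                   
━━━━━━━━━━━━━━━━━━━━━━━━┛     ┃                   
                              ┃                   
                              ┗━━━━━━━━━━━━━━━━━━━
                                                  
                                                  
                                                  


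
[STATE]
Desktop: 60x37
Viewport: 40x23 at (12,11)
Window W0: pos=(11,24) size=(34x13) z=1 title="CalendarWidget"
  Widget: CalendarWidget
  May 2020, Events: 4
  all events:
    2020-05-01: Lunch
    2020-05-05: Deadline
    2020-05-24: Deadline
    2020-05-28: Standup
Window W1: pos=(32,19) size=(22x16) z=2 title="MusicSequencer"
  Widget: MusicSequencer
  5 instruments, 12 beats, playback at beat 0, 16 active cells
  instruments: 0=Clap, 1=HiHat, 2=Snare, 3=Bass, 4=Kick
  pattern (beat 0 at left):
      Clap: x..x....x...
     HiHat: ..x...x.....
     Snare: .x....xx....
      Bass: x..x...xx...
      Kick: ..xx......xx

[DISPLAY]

                                        
                                        
                                        
                                        
                                        
                                        
                                        
                                        
                    ┏━━━━━━━━━━━━━━━━━━━
                    ┃ MusicSequencer    
                    ┠───────────────────
                    ┃      ▼12345678901 
                    ┃  Clap█··█····█··· 
━━━━━━━━━━━━━━━━━━━━┃ HiHat··█···█····· 
 CalendarWidget     ┃ Snare·█····██···· 
────────────────────┃  Bass█··█···██··· 
            May 2020┃  Kick··██······██ 
Mo Tu We Th Fr Sa Su┃                   
             1*  2  ┃                   
 4  5*  6  7  8  9 1┃                   
11 12 13 14 15 16 17┃                   
18 19 20 21 22 23 24┃                   
25 26 27 28* 29 30 3┃                   


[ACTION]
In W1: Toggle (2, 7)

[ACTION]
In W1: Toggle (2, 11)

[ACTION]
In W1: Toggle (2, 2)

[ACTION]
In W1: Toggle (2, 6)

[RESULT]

                                        
                                        
                                        
                                        
                                        
                                        
                                        
                                        
                    ┏━━━━━━━━━━━━━━━━━━━
                    ┃ MusicSequencer    
                    ┠───────────────────
                    ┃      ▼12345678901 
                    ┃  Clap█··█····█··· 
━━━━━━━━━━━━━━━━━━━━┃ HiHat··█···█····· 
 CalendarWidget     ┃ Snare·██········█ 
────────────────────┃  Bass█··█···██··· 
            May 2020┃  Kick··██······██ 
Mo Tu We Th Fr Sa Su┃                   
             1*  2  ┃                   
 4  5*  6  7  8  9 1┃                   
11 12 13 14 15 16 17┃                   
18 19 20 21 22 23 24┃                   
25 26 27 28* 29 30 3┃                   


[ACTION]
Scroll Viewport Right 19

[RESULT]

                                        
                                        
                                        
                                        
                                        
                                        
                                        
                                        
            ┏━━━━━━━━━━━━━━━━━━━━┓      
            ┃ MusicSequencer     ┃      
            ┠────────────────────┨      
            ┃      ▼12345678901  ┃      
            ┃  Clap█··█····█···  ┃      
━━━━━━━━━━━━┃ HiHat··█···█·····  ┃      
rWidget     ┃ Snare·██········█  ┃      
────────────┃  Bass█··█···██···  ┃      
    May 2020┃  Kick··██······██  ┃      
 Th Fr Sa Su┃                    ┃      
     1*  2  ┃                    ┃      
6  7  8  9 1┃                    ┃      
 14 15 16 17┃                    ┃      
 21 22 23 24┃                    ┃      
 28* 29 30 3┃                    ┃      


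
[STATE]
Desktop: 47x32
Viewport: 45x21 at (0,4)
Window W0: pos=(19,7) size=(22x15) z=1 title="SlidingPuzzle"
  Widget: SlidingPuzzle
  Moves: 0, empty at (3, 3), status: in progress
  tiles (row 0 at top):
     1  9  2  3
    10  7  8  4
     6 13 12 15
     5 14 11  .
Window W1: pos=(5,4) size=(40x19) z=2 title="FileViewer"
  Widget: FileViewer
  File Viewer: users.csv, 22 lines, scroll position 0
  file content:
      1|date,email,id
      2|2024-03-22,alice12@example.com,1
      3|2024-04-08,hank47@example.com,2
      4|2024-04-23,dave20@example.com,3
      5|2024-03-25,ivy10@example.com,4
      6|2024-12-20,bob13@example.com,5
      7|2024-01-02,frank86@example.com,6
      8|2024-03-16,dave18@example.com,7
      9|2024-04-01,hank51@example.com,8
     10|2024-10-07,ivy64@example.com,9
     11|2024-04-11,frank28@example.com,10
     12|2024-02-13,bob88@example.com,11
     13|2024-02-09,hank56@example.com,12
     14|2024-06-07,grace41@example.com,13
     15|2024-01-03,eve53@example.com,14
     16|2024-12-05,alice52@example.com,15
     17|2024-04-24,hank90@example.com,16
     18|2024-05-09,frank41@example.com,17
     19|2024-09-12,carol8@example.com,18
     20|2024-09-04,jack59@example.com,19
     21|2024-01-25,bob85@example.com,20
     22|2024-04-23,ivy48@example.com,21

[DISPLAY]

     ┏━━━━━━━━━━━━━━━━━━━━━━━━━━━━━━━━━━━━━━┓
     ┃ FileViewer                           ┃
     ┠──────────────────────────────────────┨
     ┃date,email,id                        ▲┃
     ┃2024-03-22,alice12@example.com,1     █┃
     ┃2024-04-08,hank47@example.com,2      ░┃
     ┃2024-04-23,dave20@example.com,3      ░┃
     ┃2024-03-25,ivy10@example.com,4       ░┃
     ┃2024-12-20,bob13@example.com,5       ░┃
     ┃2024-01-02,frank86@example.com,6     ░┃
     ┃2024-03-16,dave18@example.com,7      ░┃
     ┃2024-04-01,hank51@example.com,8      ░┃
     ┃2024-10-07,ivy64@example.com,9       ░┃
     ┃2024-04-11,frank28@example.com,10    ░┃
     ┃2024-02-13,bob88@example.com,11      ░┃
     ┃2024-02-09,hank56@example.com,12     ░┃
     ┃2024-06-07,grace41@example.com,13    ░┃
     ┃2024-01-03,eve53@example.com,14      ▼┃
     ┗━━━━━━━━━━━━━━━━━━━━━━━━━━━━━━━━━━━━━━┛
                                             
                                             


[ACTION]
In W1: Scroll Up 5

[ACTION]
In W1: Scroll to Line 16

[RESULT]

     ┏━━━━━━━━━━━━━━━━━━━━━━━━━━━━━━━━━━━━━━┓
     ┃ FileViewer                           ┃
     ┠──────────────────────────────────────┨
     ┃2024-03-16,dave18@example.com,7      ▲┃
     ┃2024-04-01,hank51@example.com,8      ░┃
     ┃2024-10-07,ivy64@example.com,9       ░┃
     ┃2024-04-11,frank28@example.com,10    ░┃
     ┃2024-02-13,bob88@example.com,11      ░┃
     ┃2024-02-09,hank56@example.com,12     ░┃
     ┃2024-06-07,grace41@example.com,13    ░┃
     ┃2024-01-03,eve53@example.com,14      ░┃
     ┃2024-12-05,alice52@example.com,15    ░┃
     ┃2024-04-24,hank90@example.com,16     ░┃
     ┃2024-05-09,frank41@example.com,17    ░┃
     ┃2024-09-12,carol8@example.com,18     ░┃
     ┃2024-09-04,jack59@example.com,19     ░┃
     ┃2024-01-25,bob85@example.com,20      █┃
     ┃2024-04-23,ivy48@example.com,21      ▼┃
     ┗━━━━━━━━━━━━━━━━━━━━━━━━━━━━━━━━━━━━━━┛
                                             
                                             


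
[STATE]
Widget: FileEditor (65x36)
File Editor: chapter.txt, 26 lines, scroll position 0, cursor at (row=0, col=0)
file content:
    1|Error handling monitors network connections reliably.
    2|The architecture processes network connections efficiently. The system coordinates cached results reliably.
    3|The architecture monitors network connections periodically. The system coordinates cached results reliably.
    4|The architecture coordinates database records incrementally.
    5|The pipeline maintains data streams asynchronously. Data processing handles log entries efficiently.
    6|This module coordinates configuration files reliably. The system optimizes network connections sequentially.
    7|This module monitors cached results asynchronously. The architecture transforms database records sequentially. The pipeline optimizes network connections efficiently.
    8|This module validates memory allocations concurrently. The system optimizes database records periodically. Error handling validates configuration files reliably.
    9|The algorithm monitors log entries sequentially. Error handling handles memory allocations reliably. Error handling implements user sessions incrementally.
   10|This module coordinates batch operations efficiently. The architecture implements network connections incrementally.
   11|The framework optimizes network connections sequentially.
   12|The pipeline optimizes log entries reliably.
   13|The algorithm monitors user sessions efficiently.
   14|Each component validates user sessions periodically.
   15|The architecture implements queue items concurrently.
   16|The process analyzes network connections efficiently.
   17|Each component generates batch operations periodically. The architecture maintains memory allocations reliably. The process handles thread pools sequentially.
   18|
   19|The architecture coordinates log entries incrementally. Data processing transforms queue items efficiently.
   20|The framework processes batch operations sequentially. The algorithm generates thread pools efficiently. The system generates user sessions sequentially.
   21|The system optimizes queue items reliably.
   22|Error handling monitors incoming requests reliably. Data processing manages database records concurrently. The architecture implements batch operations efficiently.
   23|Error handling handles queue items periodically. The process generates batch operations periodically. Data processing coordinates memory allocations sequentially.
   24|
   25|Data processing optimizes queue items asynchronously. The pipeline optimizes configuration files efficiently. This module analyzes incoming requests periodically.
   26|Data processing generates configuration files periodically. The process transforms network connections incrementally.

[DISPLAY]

█rror handling monitors network connections reliably.           ▲
The architecture processes network connections efficiently. The █
The architecture monitors network connections periodically. The ░
The architecture coordinates database records incrementally.    ░
The pipeline maintains data streams asynchronously. Data process░
This module coordinates configuration files reliably. The system░
This module monitors cached results asynchronously. The architec░
This module validates memory allocations concurrently. The syste░
The algorithm monitors log entries sequentially. Error handling ░
This module coordinates batch operations efficiently. The archit░
The framework optimizes network connections sequentially.       ░
The pipeline optimizes log entries reliably.                    ░
The algorithm monitors user sessions efficiently.               ░
Each component validates user sessions periodically.            ░
The architecture implements queue items concurrently.           ░
The process analyzes network connections efficiently.           ░
Each component generates batch operations periodically. The arch░
                                                                ░
The architecture coordinates log entries incrementally. Data pro░
The framework processes batch operations sequentially. The algor░
The system optimizes queue items reliably.                      ░
Error handling monitors incoming requests reliably. Data process░
Error handling handles queue items periodically. The process gen░
                                                                ░
Data processing optimizes queue items asynchronously. The pipeli░
Data processing generates configuration files periodically. The ░
                                                                ░
                                                                ░
                                                                ░
                                                                ░
                                                                ░
                                                                ░
                                                                ░
                                                                ░
                                                                ░
                                                                ▼


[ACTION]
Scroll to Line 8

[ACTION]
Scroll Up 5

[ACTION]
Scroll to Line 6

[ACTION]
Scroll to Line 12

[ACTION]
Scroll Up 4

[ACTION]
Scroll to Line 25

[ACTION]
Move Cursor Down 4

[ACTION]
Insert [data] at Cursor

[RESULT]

Error handling monitors network connections reliably.           ▲
The architecture processes network connections efficiently. The █
The architecture monitors network connections periodically. The ░
The architecture coordinates database records incrementally.    ░
data█he pipeline maintains data streams asynchronously. Data pro░
This module coordinates configuration files reliably. The system░
This module monitors cached results asynchronously. The architec░
This module validates memory allocations concurrently. The syste░
The algorithm monitors log entries sequentially. Error handling ░
This module coordinates batch operations efficiently. The archit░
The framework optimizes network connections sequentially.       ░
The pipeline optimizes log entries reliably.                    ░
The algorithm monitors user sessions efficiently.               ░
Each component validates user sessions periodically.            ░
The architecture implements queue items concurrently.           ░
The process analyzes network connections efficiently.           ░
Each component generates batch operations periodically. The arch░
                                                                ░
The architecture coordinates log entries incrementally. Data pro░
The framework processes batch operations sequentially. The algor░
The system optimizes queue items reliably.                      ░
Error handling monitors incoming requests reliably. Data process░
Error handling handles queue items periodically. The process gen░
                                                                ░
Data processing optimizes queue items asynchronously. The pipeli░
Data processing generates configuration files periodically. The ░
                                                                ░
                                                                ░
                                                                ░
                                                                ░
                                                                ░
                                                                ░
                                                                ░
                                                                ░
                                                                ░
                                                                ▼


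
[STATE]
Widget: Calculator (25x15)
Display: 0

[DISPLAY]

                        0
┌───┬───┬───┬───┐        
│ 7 │ 8 │ 9 │ ÷ │        
├───┼───┼───┼───┤        
│ 4 │ 5 │ 6 │ × │        
├───┼───┼───┼───┤        
│ 1 │ 2 │ 3 │ - │        
├───┼───┼───┼───┤        
│ 0 │ . │ = │ + │        
├───┼───┼───┼───┤        
│ C │ MC│ MR│ M+│        
└───┴───┴───┴───┘        
                         
                         
                         


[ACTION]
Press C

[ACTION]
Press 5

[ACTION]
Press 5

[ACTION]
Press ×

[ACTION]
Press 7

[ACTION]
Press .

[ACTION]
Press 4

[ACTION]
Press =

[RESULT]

                      407
┌───┬───┬───┬───┐        
│ 7 │ 8 │ 9 │ ÷ │        
├───┼───┼───┼───┤        
│ 4 │ 5 │ 6 │ × │        
├───┼───┼───┼───┤        
│ 1 │ 2 │ 3 │ - │        
├───┼───┼───┼───┤        
│ 0 │ . │ = │ + │        
├───┼───┼───┼───┤        
│ C │ MC│ MR│ M+│        
└───┴───┴───┴───┘        
                         
                         
                         


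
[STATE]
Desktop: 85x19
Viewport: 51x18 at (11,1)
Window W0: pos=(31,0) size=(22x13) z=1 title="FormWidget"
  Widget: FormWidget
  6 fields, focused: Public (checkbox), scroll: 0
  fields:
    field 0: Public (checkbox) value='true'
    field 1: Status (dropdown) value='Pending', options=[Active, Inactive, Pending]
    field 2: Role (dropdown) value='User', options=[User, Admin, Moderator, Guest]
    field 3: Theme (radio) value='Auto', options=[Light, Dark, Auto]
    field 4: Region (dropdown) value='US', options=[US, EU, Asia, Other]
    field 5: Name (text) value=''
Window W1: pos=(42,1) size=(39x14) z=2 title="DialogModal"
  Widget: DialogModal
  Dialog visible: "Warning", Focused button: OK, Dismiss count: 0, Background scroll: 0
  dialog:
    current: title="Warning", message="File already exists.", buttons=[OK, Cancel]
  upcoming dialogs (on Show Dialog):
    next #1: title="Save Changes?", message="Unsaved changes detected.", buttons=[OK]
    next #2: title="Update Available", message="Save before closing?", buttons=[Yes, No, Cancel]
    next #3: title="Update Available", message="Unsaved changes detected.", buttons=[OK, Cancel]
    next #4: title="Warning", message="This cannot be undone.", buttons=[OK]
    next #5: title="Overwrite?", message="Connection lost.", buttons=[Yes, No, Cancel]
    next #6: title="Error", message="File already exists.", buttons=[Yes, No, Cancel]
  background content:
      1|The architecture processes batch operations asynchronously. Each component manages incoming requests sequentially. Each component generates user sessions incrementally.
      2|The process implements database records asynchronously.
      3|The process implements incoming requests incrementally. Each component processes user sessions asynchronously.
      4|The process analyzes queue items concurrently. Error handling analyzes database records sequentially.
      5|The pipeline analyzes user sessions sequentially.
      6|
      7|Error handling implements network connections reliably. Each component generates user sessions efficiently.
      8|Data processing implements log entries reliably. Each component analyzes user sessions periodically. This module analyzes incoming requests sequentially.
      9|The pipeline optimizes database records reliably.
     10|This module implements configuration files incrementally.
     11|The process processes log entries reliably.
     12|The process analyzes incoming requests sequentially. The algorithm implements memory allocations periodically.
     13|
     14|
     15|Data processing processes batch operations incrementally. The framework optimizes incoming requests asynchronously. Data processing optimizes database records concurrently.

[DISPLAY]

                    ┃ FormWidge┏━━━━━━━━━━━━━━━━━━━
                    ┠──────────┃ DialogModal       
                    ┃> Public: ┠───────────────────
                    ┃  Status: ┃The architecture pr
                    ┃  Role:   ┃The process impleme
                    ┃  Theme:  ┃The pr┌────────────
                    ┃  Region: ┃The pr│       Warni
                    ┃  Name:   ┃The pi│ File alread
                    ┃          ┃      │    [OK]  Ca
                    ┃          ┃Error └────────────
                    ┃          ┃Data processing imp
                    ┗━━━━━━━━━━┃The pipeline optimi
                               ┃This module impleme
                               ┗━━━━━━━━━━━━━━━━━━━
                                                   
                                                   
                                                   
                                                   


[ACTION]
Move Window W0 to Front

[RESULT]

                    ┃ FormWidget         ┃━━━━━━━━━
                    ┠────────────────────┨al       
                    ┃> Public:     [x]   ┃─────────
                    ┃  Status:     [Pen▼]┃ecture pr
                    ┃  Role:       [Use▼]┃s impleme
                    ┃  Theme:      ( ) Li┃─────────
                    ┃  Region:     [US ▼]┃    Warni
                    ┃  Name:       [    ]┃le alread
                    ┃                    ┃ [OK]  Ca
                    ┃                    ┃─────────
                    ┃                    ┃ssing imp
                    ┗━━━━━━━━━━━━━━━━━━━━┛ne optimi
                               ┃This module impleme
                               ┗━━━━━━━━━━━━━━━━━━━
                                                   
                                                   
                                                   
                                                   


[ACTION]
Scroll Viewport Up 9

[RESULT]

                    ┏━━━━━━━━━━━━━━━━━━━━┓         
                    ┃ FormWidget         ┃━━━━━━━━━
                    ┠────────────────────┨al       
                    ┃> Public:     [x]   ┃─────────
                    ┃  Status:     [Pen▼]┃ecture pr
                    ┃  Role:       [Use▼]┃s impleme
                    ┃  Theme:      ( ) Li┃─────────
                    ┃  Region:     [US ▼]┃    Warni
                    ┃  Name:       [    ]┃le alread
                    ┃                    ┃ [OK]  Ca
                    ┃                    ┃─────────
                    ┃                    ┃ssing imp
                    ┗━━━━━━━━━━━━━━━━━━━━┛ne optimi
                               ┃This module impleme
                               ┗━━━━━━━━━━━━━━━━━━━
                                                   
                                                   
                                                   


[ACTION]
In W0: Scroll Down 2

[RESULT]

                    ┏━━━━━━━━━━━━━━━━━━━━┓         
                    ┃ FormWidget         ┃━━━━━━━━━
                    ┠────────────────────┨al       
                    ┃  Role:       [Use▼]┃─────────
                    ┃  Theme:      ( ) Li┃ecture pr
                    ┃  Region:     [US ▼]┃s impleme
                    ┃  Name:       [    ]┃─────────
                    ┃                    ┃    Warni
                    ┃                    ┃le alread
                    ┃                    ┃ [OK]  Ca
                    ┃                    ┃─────────
                    ┃                    ┃ssing imp
                    ┗━━━━━━━━━━━━━━━━━━━━┛ne optimi
                               ┃This module impleme
                               ┗━━━━━━━━━━━━━━━━━━━
                                                   
                                                   
                                                   


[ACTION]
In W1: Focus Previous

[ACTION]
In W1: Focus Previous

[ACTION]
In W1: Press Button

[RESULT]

                    ┏━━━━━━━━━━━━━━━━━━━━┓         
                    ┃ FormWidget         ┃━━━━━━━━━
                    ┠────────────────────┨al       
                    ┃  Role:       [Use▼]┃─────────
                    ┃  Theme:      ( ) Li┃ecture pr
                    ┃  Region:     [US ▼]┃s impleme
                    ┃  Name:       [    ]┃s impleme
                    ┃                    ┃s analyze
                    ┃                    ┃ne analyz
                    ┃                    ┃         
                    ┃                    ┃ling impl
                    ┃                    ┃ssing imp
                    ┗━━━━━━━━━━━━━━━━━━━━┛ne optimi
                               ┃This module impleme
                               ┗━━━━━━━━━━━━━━━━━━━
                                                   
                                                   
                                                   


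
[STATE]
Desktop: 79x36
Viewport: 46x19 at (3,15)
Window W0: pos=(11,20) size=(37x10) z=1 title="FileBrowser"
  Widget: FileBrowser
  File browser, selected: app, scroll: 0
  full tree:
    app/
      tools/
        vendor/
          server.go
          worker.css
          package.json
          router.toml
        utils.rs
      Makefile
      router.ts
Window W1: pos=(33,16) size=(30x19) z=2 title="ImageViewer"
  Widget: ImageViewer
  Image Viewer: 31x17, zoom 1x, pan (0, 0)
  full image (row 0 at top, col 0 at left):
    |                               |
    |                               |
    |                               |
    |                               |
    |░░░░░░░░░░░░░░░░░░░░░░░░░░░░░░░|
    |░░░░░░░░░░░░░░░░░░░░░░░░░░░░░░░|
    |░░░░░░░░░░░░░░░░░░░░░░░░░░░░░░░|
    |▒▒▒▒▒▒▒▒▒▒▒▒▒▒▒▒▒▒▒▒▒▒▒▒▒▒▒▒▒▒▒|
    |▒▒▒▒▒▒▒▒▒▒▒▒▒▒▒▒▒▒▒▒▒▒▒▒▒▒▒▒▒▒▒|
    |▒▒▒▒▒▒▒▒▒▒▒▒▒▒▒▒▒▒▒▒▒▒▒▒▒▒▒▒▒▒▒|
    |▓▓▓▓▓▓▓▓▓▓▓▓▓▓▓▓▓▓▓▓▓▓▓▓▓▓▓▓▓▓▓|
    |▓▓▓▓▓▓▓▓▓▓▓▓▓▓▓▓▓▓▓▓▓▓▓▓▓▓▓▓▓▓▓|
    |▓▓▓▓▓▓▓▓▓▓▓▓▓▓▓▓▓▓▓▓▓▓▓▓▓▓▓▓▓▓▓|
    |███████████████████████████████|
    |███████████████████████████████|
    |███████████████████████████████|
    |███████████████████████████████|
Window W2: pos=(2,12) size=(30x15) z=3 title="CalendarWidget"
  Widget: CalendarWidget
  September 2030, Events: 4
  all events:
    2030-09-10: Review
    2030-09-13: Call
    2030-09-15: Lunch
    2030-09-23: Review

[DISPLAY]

       September 2030       ┃                 
Mo Tu We Th Fr Sa Su        ┃ ┏━━━━━━━━━━━━━━━
                   1        ┃ ┃ ImageViewer   
 2  3  4  5  6  7  8        ┃ ┠───────────────
 9 10* 11 12 13* 14 15*     ┃ ┃               
16 17 18 19 20 21 22        ┃━┃               
23* 24 25 26 27 28 29       ┃ ┃               
30                          ┃─┃               
                            ┃ ┃░░░░░░░░░░░░░░░
                            ┃ ┃░░░░░░░░░░░░░░░
                            ┃ ┃░░░░░░░░░░░░░░░
━━━━━━━━━━━━━━━━━━━━━━━━━━━━┛ ┃▒▒▒▒▒▒▒▒▒▒▒▒▒▒▒
        ┃                     ┃▒▒▒▒▒▒▒▒▒▒▒▒▒▒▒
        ┃                     ┃▒▒▒▒▒▒▒▒▒▒▒▒▒▒▒
        ┗━━━━━━━━━━━━━━━━━━━━━┃▓▓▓▓▓▓▓▓▓▓▓▓▓▓▓
                              ┃▓▓▓▓▓▓▓▓▓▓▓▓▓▓▓
                              ┃▓▓▓▓▓▓▓▓▓▓▓▓▓▓▓
                              ┃███████████████
                              ┃███████████████


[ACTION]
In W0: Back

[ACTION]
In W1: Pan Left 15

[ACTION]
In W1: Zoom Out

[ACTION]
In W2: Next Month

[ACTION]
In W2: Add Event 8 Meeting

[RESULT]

        October 2030        ┃                 
Mo Tu We Th Fr Sa Su        ┃ ┏━━━━━━━━━━━━━━━
    1  2  3  4  5  6        ┃ ┃ ImageViewer   
 7  8*  9 10 11 12 13       ┃ ┠───────────────
14 15 16 17 18 19 20        ┃ ┃               
21 22 23 24 25 26 27        ┃━┃               
28 29 30 31                 ┃ ┃               
                            ┃─┃               
                            ┃ ┃░░░░░░░░░░░░░░░
                            ┃ ┃░░░░░░░░░░░░░░░
                            ┃ ┃░░░░░░░░░░░░░░░
━━━━━━━━━━━━━━━━━━━━━━━━━━━━┛ ┃▒▒▒▒▒▒▒▒▒▒▒▒▒▒▒
        ┃                     ┃▒▒▒▒▒▒▒▒▒▒▒▒▒▒▒
        ┃                     ┃▒▒▒▒▒▒▒▒▒▒▒▒▒▒▒
        ┗━━━━━━━━━━━━━━━━━━━━━┃▓▓▓▓▓▓▓▓▓▓▓▓▓▓▓
                              ┃▓▓▓▓▓▓▓▓▓▓▓▓▓▓▓
                              ┃▓▓▓▓▓▓▓▓▓▓▓▓▓▓▓
                              ┃███████████████
                              ┃███████████████


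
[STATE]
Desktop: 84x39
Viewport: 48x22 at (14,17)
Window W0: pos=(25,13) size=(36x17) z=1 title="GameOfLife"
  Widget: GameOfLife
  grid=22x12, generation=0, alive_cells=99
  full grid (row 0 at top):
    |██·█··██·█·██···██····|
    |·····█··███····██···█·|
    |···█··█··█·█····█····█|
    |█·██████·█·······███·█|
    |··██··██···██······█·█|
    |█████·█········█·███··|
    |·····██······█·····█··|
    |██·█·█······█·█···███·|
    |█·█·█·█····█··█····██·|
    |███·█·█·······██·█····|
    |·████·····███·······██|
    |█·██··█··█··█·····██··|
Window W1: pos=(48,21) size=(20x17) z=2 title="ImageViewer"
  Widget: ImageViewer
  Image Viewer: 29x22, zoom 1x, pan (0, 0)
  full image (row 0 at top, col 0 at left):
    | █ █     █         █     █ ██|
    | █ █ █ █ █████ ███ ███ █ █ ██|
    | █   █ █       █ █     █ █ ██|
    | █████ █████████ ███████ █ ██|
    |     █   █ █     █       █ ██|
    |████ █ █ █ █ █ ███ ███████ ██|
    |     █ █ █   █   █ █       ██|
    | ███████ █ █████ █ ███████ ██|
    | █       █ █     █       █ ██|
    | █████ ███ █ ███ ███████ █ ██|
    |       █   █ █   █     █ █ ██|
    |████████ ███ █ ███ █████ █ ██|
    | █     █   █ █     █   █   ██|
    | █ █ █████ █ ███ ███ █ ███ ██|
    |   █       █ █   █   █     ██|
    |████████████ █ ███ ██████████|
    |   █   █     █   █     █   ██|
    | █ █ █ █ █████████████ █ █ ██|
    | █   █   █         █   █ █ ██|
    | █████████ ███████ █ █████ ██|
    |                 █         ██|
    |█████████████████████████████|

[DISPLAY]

           ┃██·█··██·█·██···██····            ┃ 
           ┃·····█··███····██···█·            ┃ 
           ┃···█··█··█·█····█····█            ┃ 
           ┃█·██████·█·······███·█            ┃ 
           ┃··██··██···██······█·█┏━━━━━━━━━━━━━
           ┃█████·█········█·███··┃ ImageViewer 
           ┃·····██······█·····█··┠─────────────
           ┃██·█·█······█·█···███·┃ █ █     █   
           ┃█·█·█·█····█··█····██·┃ █ █ █ █ ████
           ┃███·█·█·······██·█····┃ █   █ █     
           ┃·████·····███·······██┃ █████ ██████
           ┃█·██··█··█··█·····██··┃     █   █ █ 
           ┗━━━━━━━━━━━━━━━━━━━━━━┃████ █ █ █ █ 
                                  ┃     █ █ █   
                                  ┃ ███████ █ ██
                                  ┃ █       █ █ 
                                  ┃ █████ ███ █ 
                                  ┃       █   █ 
                                  ┃████████ ███ 
                                  ┃ █     █   █ 
                                  ┗━━━━━━━━━━━━━
                                                


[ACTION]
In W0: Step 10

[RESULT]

           ┃······················            ┃ 
           ┃··················█·█·            ┃ 
           ┃··················█··█            ┃ 
           ┃·██··············█···█            ┃ 
           ┃█·███···········█··██·┏━━━━━━━━━━━━━
           ┃····█···············█·┃ ImageViewer 
           ┃·█···█·········█···█··┠─────────────
           ┃··············██····█·┃ █ █     █   
           ┃··█············█████··┃ █ █ █ █ ████
           ┃····█··············█··┃ █   █ █     
           ┃··██··················┃ █████ ██████
           ┃······················┃     █   █ █ 
           ┗━━━━━━━━━━━━━━━━━━━━━━┃████ █ █ █ █ 
                                  ┃     █ █ █   
                                  ┃ ███████ █ ██
                                  ┃ █       █ █ 
                                  ┃ █████ ███ █ 
                                  ┃       █   █ 
                                  ┃████████ ███ 
                                  ┃ █     █   █ 
                                  ┗━━━━━━━━━━━━━
                                                


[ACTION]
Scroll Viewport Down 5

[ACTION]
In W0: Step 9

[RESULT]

           ┃······················            ┃ 
           ┃·██···················            ┃ 
           ┃█·█···················            ┃ 
           ┃█··█··················            ┃ 
           ┃··█·█·················┏━━━━━━━━━━━━━
           ┃··█··█··············██┃ ImageViewer 
           ┃···███············██·█┠─────────────
           ┃··················███·┃ █ █     █   
           ┃··················█···┃ █ █ █ █ ████
           ┃······················┃ █   █ █     
           ┃······················┃ █████ ██████
           ┃······················┃     █   █ █ 
           ┗━━━━━━━━━━━━━━━━━━━━━━┃████ █ █ █ █ 
                                  ┃     █ █ █   
                                  ┃ ███████ █ ██
                                  ┃ █       █ █ 
                                  ┃ █████ ███ █ 
                                  ┃       █   █ 
                                  ┃████████ ███ 
                                  ┃ █     █   █ 
                                  ┗━━━━━━━━━━━━━
                                                
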